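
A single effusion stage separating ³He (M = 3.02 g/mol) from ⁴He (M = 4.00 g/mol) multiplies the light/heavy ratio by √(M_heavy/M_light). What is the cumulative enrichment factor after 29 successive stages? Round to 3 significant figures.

Overall factor = α^29 with α = √(4.00/3.02), i.e. (4.00/3.02)^(29/2).
= 1.32450^(29/2) = 58.9.

58.9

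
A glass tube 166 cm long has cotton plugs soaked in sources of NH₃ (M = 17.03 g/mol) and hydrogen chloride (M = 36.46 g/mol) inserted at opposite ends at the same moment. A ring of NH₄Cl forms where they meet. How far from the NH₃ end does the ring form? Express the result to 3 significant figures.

98.6 cm

Graham's law gives d_NH₃/d_HCl = rate_NH₃/rate_HCl = √(M_HCl/M_NH₃) = √(36.46/17.03) = 1.463.
With d_NH₃ + d_HCl = 166 cm, d_HCl = 166/(1 + 1.463) = 67.39 cm.
d_NH₃ = 166 − 67.39 = 98.6 cm.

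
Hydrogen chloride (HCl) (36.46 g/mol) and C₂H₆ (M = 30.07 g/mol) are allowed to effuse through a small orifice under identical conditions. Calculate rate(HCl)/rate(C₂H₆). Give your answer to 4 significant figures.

0.9082

Since effusion rate ∝ 1/√M, rate_HCl/rate_C₂H₆ = √(M_C₂H₆/M_HCl) = √(30.07/36.46) = √0.8247 = 0.9082.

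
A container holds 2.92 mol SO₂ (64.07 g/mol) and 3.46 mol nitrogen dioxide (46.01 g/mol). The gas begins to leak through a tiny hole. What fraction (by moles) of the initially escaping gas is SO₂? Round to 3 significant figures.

0.417

The effusion rate of species i is ∝ p_i/√M_i ∝ n_i/√M_i.
Mole fraction of SO₂ in the effusate = (n_SO₂/√M_SO₂) / (n_SO₂/√M_SO₂ + n_NO₂/√M_NO₂)
= (2.92/√64.07) / (2.92/√64.07 + 3.46/√46.01) = 0.3648/(0.3648 + 0.5101) = 0.417.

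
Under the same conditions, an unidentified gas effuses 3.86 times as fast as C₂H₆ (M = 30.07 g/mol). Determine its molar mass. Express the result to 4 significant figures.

By Graham's law, rate_X/rate_C₂H₆ = √(M_C₂H₆/M_X).
3.86 = √(30.07/M_X)
M_X = 30.07 / 3.86² = 30.07 / 14.90 = 2.018 g/mol

2.018 g/mol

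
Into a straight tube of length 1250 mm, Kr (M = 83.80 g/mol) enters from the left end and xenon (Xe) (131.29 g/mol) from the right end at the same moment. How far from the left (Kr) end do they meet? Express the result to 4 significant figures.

In equal time, each gas travels a distance ∝ its rate ∝ 1/√M, so d_Kr/d_Xe = √(M_Xe/M_Kr) = √(131.29/83.80) = 1.252.
With d_Kr + d_Xe = 1250 mm, d_Xe = 1250/(1 + 1.252) = 555.1 mm.
d_Kr = 1250 − 555.1 = 694.9 mm.

694.9 mm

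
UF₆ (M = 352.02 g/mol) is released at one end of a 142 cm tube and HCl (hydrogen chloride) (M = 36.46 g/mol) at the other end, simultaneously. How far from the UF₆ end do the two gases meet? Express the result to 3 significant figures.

Graham's law gives d_UF₆/d_HCl = rate_UF₆/rate_HCl = √(M_HCl/M_UF₆) = √(36.46/352.02) = 0.3218.
With d_UF₆ + d_HCl = 142 cm, d_HCl = 142/(1 + 0.3218) = 107.4 cm.
d_UF₆ = 142 − 107.4 = 34.6 cm.

34.6 cm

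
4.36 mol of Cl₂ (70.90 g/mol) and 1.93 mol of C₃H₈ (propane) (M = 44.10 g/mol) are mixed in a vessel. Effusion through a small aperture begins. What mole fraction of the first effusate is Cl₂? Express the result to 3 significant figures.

0.641

Each component's effusion rate ∝ (its partial pressure)·(1/√M) ∝ n_i/√M_i.
So x_Cl₂ in the escaping gas = (n_Cl₂/√M_Cl₂) / Σ(n_i/√M_i)
= (4.36/√70.90) / (4.36/√70.90 + 1.93/√44.10) = 0.5178/(0.5178 + 0.2906) = 0.641.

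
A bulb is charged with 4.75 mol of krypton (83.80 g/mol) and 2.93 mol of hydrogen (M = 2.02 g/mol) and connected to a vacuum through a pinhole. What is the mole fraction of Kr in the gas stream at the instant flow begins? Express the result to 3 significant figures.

Rate_i ∝ x_i/√M_i (Graham's law weighted by mole fraction), so the effusate composition follows n_i/√M_i.
x_Kr(eff) = (n_Kr/√M_Kr) / (n_Kr/√M_Kr + n_H₂/√M_H₂)
= (4.75/√83.80) / (4.75/√83.80 + 2.93/√2.02) = 0.5189/(0.5189 + 2.062) = 0.201.

0.201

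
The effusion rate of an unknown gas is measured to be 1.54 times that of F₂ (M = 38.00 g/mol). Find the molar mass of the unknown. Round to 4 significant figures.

16.02 g/mol

From Graham's law, rate_X/rate_F₂ = √(M_F₂/M_X).
1.54 = √(38.00/M_X)
M_X = 38.00 / 1.54² = 38.00 / 2.372 = 16.02 g/mol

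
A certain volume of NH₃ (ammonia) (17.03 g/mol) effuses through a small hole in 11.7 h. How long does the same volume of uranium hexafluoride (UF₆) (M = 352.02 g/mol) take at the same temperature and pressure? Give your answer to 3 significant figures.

Using Graham's law: t_UF₆/t_NH₃ = √(M_UF₆/M_NH₃) = √(352.02/17.03) = √20.67 = 4.546.
So the time for UF₆ is 11.7 × 4.546 = 53.2 h.

53.2 h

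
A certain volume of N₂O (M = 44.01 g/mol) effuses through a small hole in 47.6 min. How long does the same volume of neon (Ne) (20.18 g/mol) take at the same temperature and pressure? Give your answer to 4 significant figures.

32.23 min

Graham's law gives t_Ne/t_N₂O = √(M_Ne/M_N₂O) = √(20.18/44.01) = √0.4585 = 0.6772.
So the time for Ne is 47.6 × 0.6772 = 32.23 min.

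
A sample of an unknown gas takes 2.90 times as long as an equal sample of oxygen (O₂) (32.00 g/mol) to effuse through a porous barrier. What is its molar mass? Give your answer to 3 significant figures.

By Graham's law, t_X/t_O₂ = √(M_X/M_O₂).
2.90 = √(M_X/32.00)
M_X = 32.00 × 2.90² = 32.00 × 8.410 = 269 g/mol

269 g/mol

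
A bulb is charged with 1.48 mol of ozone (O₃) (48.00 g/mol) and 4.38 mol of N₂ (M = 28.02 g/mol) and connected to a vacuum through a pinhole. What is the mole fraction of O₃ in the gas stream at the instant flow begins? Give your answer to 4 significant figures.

Effusion rate of each component ∝ n_i/√M_i (partial pressure × 1/√M).
So x_O₃ in the escaping gas = (n_O₃/√M_O₃) / Σ(n_i/√M_i)
= (1.48/√48.00) / (1.48/√48.00 + 4.38/√28.02) = 0.2136/(0.2136 + 0.8274) = 0.2052.

0.2052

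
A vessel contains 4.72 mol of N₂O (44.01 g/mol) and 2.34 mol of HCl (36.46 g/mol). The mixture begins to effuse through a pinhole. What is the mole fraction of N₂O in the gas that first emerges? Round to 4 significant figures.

Effusion rate of each component ∝ n_i/√M_i (partial pressure × 1/√M).
Mole fraction of N₂O in the effusate = (n_N₂O/√M_N₂O) / (n_N₂O/√M_N₂O + n_HCl/√M_HCl)
= (4.72/√44.01) / (4.72/√44.01 + 2.34/√36.46) = 0.7115/(0.7115 + 0.3875) = 0.6474.

0.6474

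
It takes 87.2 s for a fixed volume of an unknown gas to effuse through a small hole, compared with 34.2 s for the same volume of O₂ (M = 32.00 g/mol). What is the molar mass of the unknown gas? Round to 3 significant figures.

Since effusion rate ∝ 1/√M, t_X/t_O₂ = √(M_X/M_O₂).
87.2/34.2 = 2.550 = √(M_X/32.00)
M_X = 32.00 × 2.550² = 32.00 × 6.501 = 208 g/mol

208 g/mol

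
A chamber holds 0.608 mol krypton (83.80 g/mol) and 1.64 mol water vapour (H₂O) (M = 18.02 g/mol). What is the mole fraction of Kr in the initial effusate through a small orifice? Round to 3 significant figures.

Each component's effusion rate ∝ (its partial pressure)·(1/√M) ∝ n_i/√M_i.
So x_Kr in the escaping gas = (n_Kr/√M_Kr) / Σ(n_i/√M_i)
= (0.608/√83.80) / (0.608/√83.80 + 1.64/√18.02) = 0.06642/(0.06642 + 0.3863) = 0.147.

0.147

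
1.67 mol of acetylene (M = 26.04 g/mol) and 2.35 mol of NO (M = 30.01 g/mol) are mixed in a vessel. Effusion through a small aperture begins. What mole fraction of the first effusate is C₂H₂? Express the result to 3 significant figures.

0.433

Effusion rate of each component ∝ n_i/√M_i (partial pressure × 1/√M).
So x_C₂H₂ in the escaping gas = (n_C₂H₂/√M_C₂H₂) / Σ(n_i/√M_i)
= (1.67/√26.04) / (1.67/√26.04 + 2.35/√30.01) = 0.3273/(0.3273 + 0.4290) = 0.433.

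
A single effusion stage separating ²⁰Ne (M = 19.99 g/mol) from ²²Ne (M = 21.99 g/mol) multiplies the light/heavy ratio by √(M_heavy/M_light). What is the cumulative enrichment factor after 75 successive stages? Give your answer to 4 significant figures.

After 75 stages the ratio has grown by (√(21.99/19.99))^75 = (21.99/19.99)^(75/2).
= 1.10005^(75/2) = 35.72.

35.72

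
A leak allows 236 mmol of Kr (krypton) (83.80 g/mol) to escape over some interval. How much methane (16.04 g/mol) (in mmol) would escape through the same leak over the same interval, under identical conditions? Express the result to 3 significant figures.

539 mmol

Graham's law gives rate_CH₄/rate_Kr = √(M_Kr/M_CH₄) = √(83.80/16.04) = √5.224 = 2.286.
So the amount for CH₄ is 236 × 2.286 = 539 mmol.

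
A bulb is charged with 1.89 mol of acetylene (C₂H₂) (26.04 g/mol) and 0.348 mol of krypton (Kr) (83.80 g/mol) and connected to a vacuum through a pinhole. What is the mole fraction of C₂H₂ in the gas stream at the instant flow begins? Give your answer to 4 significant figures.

0.9069

The effusion rate of species i is ∝ p_i/√M_i ∝ n_i/√M_i.
x_C₂H₂(eff) = (n_C₂H₂/√M_C₂H₂) / (n_C₂H₂/√M_C₂H₂ + n_Kr/√M_Kr)
= (1.89/√26.04) / (1.89/√26.04 + 0.348/√83.80) = 0.3704/(0.3704 + 0.03802) = 0.9069.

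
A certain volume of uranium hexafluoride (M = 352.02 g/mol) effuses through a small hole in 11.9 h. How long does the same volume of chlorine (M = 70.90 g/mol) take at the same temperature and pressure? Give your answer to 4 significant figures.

By Graham's law, t_Cl₂/t_UF₆ = √(M_Cl₂/M_UF₆) = √(70.90/352.02) = √0.2014 = 0.4488.
So the time for Cl₂ is 11.9 × 0.4488 = 5.341 h.

5.341 h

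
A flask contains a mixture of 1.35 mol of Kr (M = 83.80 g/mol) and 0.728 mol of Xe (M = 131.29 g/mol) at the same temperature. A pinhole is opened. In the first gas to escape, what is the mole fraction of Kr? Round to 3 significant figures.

0.699

Effusion rate of each component ∝ n_i/√M_i (partial pressure × 1/√M).
x_Kr(eff) = (n_Kr/√M_Kr) / (n_Kr/√M_Kr + n_Xe/√M_Xe)
= (1.35/√83.80) / (1.35/√83.80 + 0.728/√131.29) = 0.1475/(0.1475 + 0.06354) = 0.699.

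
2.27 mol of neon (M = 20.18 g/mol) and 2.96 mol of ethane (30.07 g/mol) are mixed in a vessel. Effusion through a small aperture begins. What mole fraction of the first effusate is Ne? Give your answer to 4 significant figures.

0.4835

The effusion rate of species i is ∝ p_i/√M_i ∝ n_i/√M_i.
So x_Ne in the escaping gas = (n_Ne/√M_Ne) / Σ(n_i/√M_i)
= (2.27/√20.18) / (2.27/√20.18 + 2.96/√30.07) = 0.5053/(0.5053 + 0.5398) = 0.4835.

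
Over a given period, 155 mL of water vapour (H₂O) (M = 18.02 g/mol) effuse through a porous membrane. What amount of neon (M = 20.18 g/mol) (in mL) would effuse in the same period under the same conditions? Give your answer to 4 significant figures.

By Graham's law, rate_Ne/rate_H₂O = √(M_H₂O/M_Ne) = √(18.02/20.18) = √0.8930 = 0.9450.
So the volume for Ne is 155 × 0.9450 = 146.5 mL.

146.5 mL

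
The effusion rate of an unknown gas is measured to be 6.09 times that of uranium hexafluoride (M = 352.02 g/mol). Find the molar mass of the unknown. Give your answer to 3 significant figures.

9.49 g/mol

From Graham's law, rate_X/rate_UF₆ = √(M_UF₆/M_X).
6.09 = √(352.02/M_X)
M_X = 352.02 / 6.09² = 352.02 / 37.09 = 9.49 g/mol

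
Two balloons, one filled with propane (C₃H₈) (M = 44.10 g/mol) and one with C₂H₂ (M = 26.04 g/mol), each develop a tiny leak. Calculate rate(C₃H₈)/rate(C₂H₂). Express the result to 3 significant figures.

0.768

Since effusion rate ∝ 1/√M, rate_C₃H₈/rate_C₂H₂ = √(M_C₂H₂/M_C₃H₈) = √(26.04/44.10) = √0.5905 = 0.768.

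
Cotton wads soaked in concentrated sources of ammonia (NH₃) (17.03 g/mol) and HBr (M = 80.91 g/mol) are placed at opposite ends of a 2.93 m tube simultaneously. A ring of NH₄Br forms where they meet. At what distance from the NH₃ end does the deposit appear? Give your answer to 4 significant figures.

Distances travelled in equal time are proportional to diffusion rates, so d_NH₃/d_HBr = √(M_HBr/M_NH₃) = √(80.91/17.03) = 2.180.
With d_NH₃ + d_HBr = 2.93 m, d_HBr = 2.93/(1 + 2.180) = 0.9215 m.
d_NH₃ = 2.93 − 0.9215 = 2.009 m.

2.009 m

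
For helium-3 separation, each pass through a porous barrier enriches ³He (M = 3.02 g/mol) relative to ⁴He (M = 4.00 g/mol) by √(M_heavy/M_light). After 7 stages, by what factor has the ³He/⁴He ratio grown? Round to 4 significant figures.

2.674

After 7 stages the ratio has grown by (√(4.00/3.02))^7 = (4.00/3.02)^(7/2).
= 1.32450^(7/2) = 2.674.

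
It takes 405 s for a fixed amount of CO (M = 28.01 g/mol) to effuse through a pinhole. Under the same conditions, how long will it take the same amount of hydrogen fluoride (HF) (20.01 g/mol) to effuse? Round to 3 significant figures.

342 s

Using Graham's law: t_HF/t_CO = √(M_HF/M_CO) = √(20.01/28.01) = √0.7144 = 0.8452.
So the time for HF is 405 × 0.8452 = 342 s.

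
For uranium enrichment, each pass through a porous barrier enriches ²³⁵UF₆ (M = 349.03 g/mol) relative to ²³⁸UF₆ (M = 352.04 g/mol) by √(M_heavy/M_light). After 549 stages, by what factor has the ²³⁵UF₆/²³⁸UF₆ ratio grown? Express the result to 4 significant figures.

Each stage multiplies the ratio by α = √(352.04/349.03), so after 549 stages the overall factor is α^549 = (352.04/349.03)^(549/2).
= 1.00862^(549/2) = 10.56.

10.56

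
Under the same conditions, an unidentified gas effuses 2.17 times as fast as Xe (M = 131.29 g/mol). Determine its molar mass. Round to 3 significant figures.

Using Graham's law: rate_X/rate_Xe = √(M_Xe/M_X).
2.17 = √(131.29/M_X)
M_X = 131.29 / 2.17² = 131.29 / 4.709 = 27.9 g/mol

27.9 g/mol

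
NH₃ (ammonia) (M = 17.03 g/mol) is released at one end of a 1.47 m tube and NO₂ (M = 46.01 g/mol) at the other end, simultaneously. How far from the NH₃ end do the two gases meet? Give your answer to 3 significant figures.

0.914 m

The fronts meet when d_NH₃ + d_NO₂ = L with d_NH₃/d_NO₂ = √(M_NO₂/M_NH₃) (Graham's law). Here √(M_NO₂/M_NH₃) = √(46.01/17.03) = 1.644.
With d_NH₃ + d_NO₂ = 1.47 m, d_NO₂ = 1.47/(1 + 1.644) = 0.5560 m.
d_NH₃ = 1.47 − 0.5560 = 0.914 m.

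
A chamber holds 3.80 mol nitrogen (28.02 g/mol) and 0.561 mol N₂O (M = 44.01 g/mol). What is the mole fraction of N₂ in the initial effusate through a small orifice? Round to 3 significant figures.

Effusion rate of each component ∝ n_i/√M_i (partial pressure × 1/√M).
So x_N₂ in the escaping gas = (n_N₂/√M_N₂) / Σ(n_i/√M_i)
= (3.80/√28.02) / (3.80/√28.02 + 0.561/√44.01) = 0.7179/(0.7179 + 0.08456) = 0.895.

0.895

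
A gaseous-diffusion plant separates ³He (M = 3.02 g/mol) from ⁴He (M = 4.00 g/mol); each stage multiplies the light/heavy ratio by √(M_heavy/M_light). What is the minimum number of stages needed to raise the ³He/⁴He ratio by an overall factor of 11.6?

18

Single-stage factor α = √(4.00/3.02), so ln α = ½ ln(1.32450) = 0.1405.
Need α^N ≥ 11.6 ⇒ N ≥ ln(11.6) / ln α = 2.451 / 0.1405 = 17.44.
Rounding up, N = 18 stages.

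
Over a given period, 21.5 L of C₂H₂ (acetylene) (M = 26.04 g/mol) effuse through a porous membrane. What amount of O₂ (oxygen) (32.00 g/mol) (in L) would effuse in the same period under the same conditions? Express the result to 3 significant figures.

By Graham's law, rate_O₂/rate_C₂H₂ = √(M_C₂H₂/M_O₂) = √(26.04/32.00) = √0.8137 = 0.9021.
So the volume for O₂ is 21.5 × 0.9021 = 19.4 L.

19.4 L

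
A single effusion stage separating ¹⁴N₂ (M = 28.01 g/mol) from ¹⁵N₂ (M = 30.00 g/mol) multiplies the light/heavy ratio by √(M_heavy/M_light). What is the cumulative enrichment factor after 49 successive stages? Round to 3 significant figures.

After 49 stages the ratio has grown by (√(30.00/28.01))^49 = (30.00/28.01)^(49/2).
= 1.07105^(49/2) = 5.37.

5.37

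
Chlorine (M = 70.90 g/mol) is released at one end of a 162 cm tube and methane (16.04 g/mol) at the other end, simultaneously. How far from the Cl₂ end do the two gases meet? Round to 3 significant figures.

52.2 cm

In equal time, each gas travels a distance ∝ its rate ∝ 1/√M, so d_Cl₂/d_CH₄ = √(M_CH₄/M_Cl₂) = √(16.04/70.90) = 0.4756.
With d_Cl₂ + d_CH₄ = 162 cm, d_CH₄ = 162/(1 + 0.4756) = 109.8 cm.
d_Cl₂ = 162 − 109.8 = 52.2 cm.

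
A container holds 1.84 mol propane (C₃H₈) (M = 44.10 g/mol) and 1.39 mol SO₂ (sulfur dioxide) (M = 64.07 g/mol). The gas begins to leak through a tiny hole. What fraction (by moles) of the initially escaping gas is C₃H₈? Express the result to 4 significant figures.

0.6147

The effusion rate of species i is ∝ p_i/√M_i ∝ n_i/√M_i.
Mole fraction of C₃H₈ in the effusate = (n_C₃H₈/√M_C₃H₈) / (n_C₃H₈/√M_C₃H₈ + n_SO₂/√M_SO₂)
= (1.84/√44.10) / (1.84/√44.10 + 1.39/√64.07) = 0.2771/(0.2771 + 0.1737) = 0.6147.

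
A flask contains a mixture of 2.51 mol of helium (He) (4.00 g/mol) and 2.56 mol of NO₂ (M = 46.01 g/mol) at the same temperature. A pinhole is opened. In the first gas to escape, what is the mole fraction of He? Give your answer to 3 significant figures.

0.769

Rate_i ∝ x_i/√M_i (Graham's law weighted by mole fraction), so the effusate composition follows n_i/√M_i.
So x_He in the escaping gas = (n_He/√M_He) / Σ(n_i/√M_i)
= (2.51/√4.00) / (2.51/√4.00 + 2.56/√46.01) = 1.255/(1.255 + 0.3774) = 0.769.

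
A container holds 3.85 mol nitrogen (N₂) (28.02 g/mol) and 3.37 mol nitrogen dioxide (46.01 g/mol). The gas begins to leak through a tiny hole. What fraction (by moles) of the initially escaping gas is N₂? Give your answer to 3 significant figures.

0.594

Each component's effusion rate ∝ (its partial pressure)·(1/√M) ∝ n_i/√M_i.
So x_N₂ in the escaping gas = (n_N₂/√M_N₂) / Σ(n_i/√M_i)
= (3.85/√28.02) / (3.85/√28.02 + 3.37/√46.01) = 0.7273/(0.7273 + 0.4968) = 0.594.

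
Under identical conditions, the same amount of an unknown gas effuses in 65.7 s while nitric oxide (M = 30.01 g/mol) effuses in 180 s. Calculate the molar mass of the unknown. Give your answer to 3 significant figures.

4.00 g/mol

From Graham's law, t_X/t_NO = √(M_X/M_NO).
65.7/180 = 0.3650 = √(M_X/30.01)
M_X = 30.01 × 0.3650² = 30.01 × 0.1332 = 4.00 g/mol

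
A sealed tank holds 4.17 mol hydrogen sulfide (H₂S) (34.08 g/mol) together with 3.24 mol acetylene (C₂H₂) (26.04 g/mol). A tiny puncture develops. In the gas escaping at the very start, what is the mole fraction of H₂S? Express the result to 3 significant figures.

0.529

Effusion rate of each component ∝ n_i/√M_i (partial pressure × 1/√M).
x_H₂S(eff) = (n_H₂S/√M_H₂S) / (n_H₂S/√M_H₂S + n_C₂H₂/√M_C₂H₂)
= (4.17/√34.08) / (4.17/√34.08 + 3.24/√26.04) = 0.7143/(0.7143 + 0.6349) = 0.529.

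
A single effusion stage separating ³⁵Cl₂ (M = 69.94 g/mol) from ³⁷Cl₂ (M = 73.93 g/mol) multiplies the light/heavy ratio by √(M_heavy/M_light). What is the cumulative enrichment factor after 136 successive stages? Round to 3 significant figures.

43.5

Overall factor = α^136 with α = √(73.93/69.94), i.e. (73.93/69.94)^(136/2).
= 1.05705^68 = 43.5.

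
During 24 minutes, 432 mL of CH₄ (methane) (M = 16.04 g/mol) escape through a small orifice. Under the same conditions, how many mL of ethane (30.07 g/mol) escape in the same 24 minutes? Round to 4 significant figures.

By Graham's law, rate_C₂H₆/rate_CH₄ = √(M_CH₄/M_C₂H₆) = √(16.04/30.07) = √0.5334 = 0.7304.
So the volume for C₂H₆ is 432 × 0.7304 = 315.5 mL.

315.5 mL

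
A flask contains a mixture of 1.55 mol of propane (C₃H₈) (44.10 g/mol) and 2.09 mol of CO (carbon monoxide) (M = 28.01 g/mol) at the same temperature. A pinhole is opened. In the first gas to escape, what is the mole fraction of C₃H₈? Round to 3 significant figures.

0.371

Rate_i ∝ x_i/√M_i (Graham's law weighted by mole fraction), so the effusate composition follows n_i/√M_i.
Mole fraction of C₃H₈ in the effusate = (n_C₃H₈/√M_C₃H₈) / (n_C₃H₈/√M_C₃H₈ + n_CO/√M_CO)
= (1.55/√44.10) / (1.55/√44.10 + 2.09/√28.01) = 0.2334/(0.2334 + 0.3949) = 0.371.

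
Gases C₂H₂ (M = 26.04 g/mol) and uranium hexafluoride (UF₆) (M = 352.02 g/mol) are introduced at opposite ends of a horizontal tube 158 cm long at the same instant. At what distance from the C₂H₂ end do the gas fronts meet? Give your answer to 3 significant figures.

The fronts meet when d_C₂H₂ + d_UF₆ = L with d_C₂H₂/d_UF₆ = √(M_UF₆/M_C₂H₂) (Graham's law). Here √(M_UF₆/M_C₂H₂) = √(352.02/26.04) = 3.677.
With d_C₂H₂ + d_UF₆ = 158 cm, d_UF₆ = 158/(1 + 3.677) = 33.78 cm.
d_C₂H₂ = 158 − 33.78 = 124 cm.

124 cm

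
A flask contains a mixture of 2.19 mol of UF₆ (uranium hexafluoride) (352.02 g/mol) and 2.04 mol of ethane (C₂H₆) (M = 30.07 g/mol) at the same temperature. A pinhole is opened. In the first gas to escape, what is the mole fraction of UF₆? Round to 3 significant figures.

0.239

Each component's effusion rate ∝ (its partial pressure)·(1/√M) ∝ n_i/√M_i.
Mole fraction of UF₆ in the effusate = (n_UF₆/√M_UF₆) / (n_UF₆/√M_UF₆ + n_C₂H₆/√M_C₂H₆)
= (2.19/√352.02) / (2.19/√352.02 + 2.04/√30.07) = 0.1167/(0.1167 + 0.3720) = 0.239.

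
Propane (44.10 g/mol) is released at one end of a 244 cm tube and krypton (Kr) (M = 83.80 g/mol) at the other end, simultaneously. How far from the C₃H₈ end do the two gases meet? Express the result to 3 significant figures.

Distances travelled in equal time are proportional to diffusion rates, so d_C₃H₈/d_Kr = √(M_Kr/M_C₃H₈) = √(83.80/44.10) = 1.378.
With d_C₃H₈ + d_Kr = 244 cm, d_Kr = 244/(1 + 1.378) = 102.6 cm.
d_C₃H₈ = 244 − 102.6 = 141 cm.

141 cm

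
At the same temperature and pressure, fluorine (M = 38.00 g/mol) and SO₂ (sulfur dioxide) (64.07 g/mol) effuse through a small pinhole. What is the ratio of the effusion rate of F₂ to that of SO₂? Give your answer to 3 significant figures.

1.30

From Graham's law, rate_F₂/rate_SO₂ = √(M_SO₂/M_F₂) = √(64.07/38.00) = √1.686 = 1.30.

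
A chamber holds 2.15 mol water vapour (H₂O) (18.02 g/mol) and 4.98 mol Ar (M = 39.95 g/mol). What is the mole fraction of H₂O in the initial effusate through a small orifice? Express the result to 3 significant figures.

Effusion rate of each component ∝ n_i/√M_i (partial pressure × 1/√M).
So x_H₂O in the escaping gas = (n_H₂O/√M_H₂O) / Σ(n_i/√M_i)
= (2.15/√18.02) / (2.15/√18.02 + 4.98/√39.95) = 0.5065/(0.5065 + 0.7879) = 0.391.

0.391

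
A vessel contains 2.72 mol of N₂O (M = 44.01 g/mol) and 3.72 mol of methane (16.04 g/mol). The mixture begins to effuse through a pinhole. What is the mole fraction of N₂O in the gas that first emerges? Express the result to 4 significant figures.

Rate_i ∝ x_i/√M_i (Graham's law weighted by mole fraction), so the effusate composition follows n_i/√M_i.
So x_N₂O in the escaping gas = (n_N₂O/√M_N₂O) / Σ(n_i/√M_i)
= (2.72/√44.01) / (2.72/√44.01 + 3.72/√16.04) = 0.4100/(0.4100 + 0.9288) = 0.3062.

0.3062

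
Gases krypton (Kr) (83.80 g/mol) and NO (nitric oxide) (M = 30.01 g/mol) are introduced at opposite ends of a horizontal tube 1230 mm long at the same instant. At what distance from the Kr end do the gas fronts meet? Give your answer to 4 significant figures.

460.5 mm

In equal time, each gas travels a distance ∝ its rate ∝ 1/√M, so d_Kr/d_NO = √(M_NO/M_Kr) = √(30.01/83.80) = 0.5984.
With d_Kr + d_NO = 1230 mm, d_NO = 1230/(1 + 0.5984) = 769.5 mm.
d_Kr = 1230 − 769.5 = 460.5 mm.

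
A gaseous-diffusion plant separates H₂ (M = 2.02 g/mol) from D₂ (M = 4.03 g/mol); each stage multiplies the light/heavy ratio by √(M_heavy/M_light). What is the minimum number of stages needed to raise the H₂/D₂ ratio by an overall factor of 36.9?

11

Per stage α = (4.03/2.02)^(1/2) = 1.99505^0.5, giving ln α = 0.3453.
Need α^N ≥ 36.9 ⇒ N ≥ ln(36.9) / ln α = 3.608 / 0.3453 = 10.45.
So at least 11 stages are needed.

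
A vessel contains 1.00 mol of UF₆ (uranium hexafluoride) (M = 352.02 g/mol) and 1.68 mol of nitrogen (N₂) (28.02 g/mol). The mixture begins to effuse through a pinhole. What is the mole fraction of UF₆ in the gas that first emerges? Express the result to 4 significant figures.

0.1438

Effusion rate of each component ∝ n_i/√M_i (partial pressure × 1/√M).
Mole fraction of UF₆ in the effusate = (n_UF₆/√M_UF₆) / (n_UF₆/√M_UF₆ + n_N₂/√M_N₂)
= (1.00/√352.02) / (1.00/√352.02 + 1.68/√28.02) = 0.05330/(0.05330 + 0.3174) = 0.1438.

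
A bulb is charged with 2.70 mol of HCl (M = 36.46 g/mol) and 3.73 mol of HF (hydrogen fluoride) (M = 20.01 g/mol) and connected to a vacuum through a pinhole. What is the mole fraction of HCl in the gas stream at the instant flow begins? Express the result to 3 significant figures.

0.349

Each component's effusion rate ∝ (its partial pressure)·(1/√M) ∝ n_i/√M_i.
So x_HCl in the escaping gas = (n_HCl/√M_HCl) / Σ(n_i/√M_i)
= (2.70/√36.46) / (2.70/√36.46 + 3.73/√20.01) = 0.4472/(0.4472 + 0.8338) = 0.349.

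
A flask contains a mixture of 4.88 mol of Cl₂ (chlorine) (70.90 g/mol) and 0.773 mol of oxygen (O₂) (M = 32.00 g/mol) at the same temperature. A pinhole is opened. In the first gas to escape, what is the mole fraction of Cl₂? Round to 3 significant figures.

Each component's effusion rate ∝ (its partial pressure)·(1/√M) ∝ n_i/√M_i.
So x_Cl₂ in the escaping gas = (n_Cl₂/√M_Cl₂) / Σ(n_i/√M_i)
= (4.88/√70.90) / (4.88/√70.90 + 0.773/√32.00) = 0.5796/(0.5796 + 0.1366) = 0.809.

0.809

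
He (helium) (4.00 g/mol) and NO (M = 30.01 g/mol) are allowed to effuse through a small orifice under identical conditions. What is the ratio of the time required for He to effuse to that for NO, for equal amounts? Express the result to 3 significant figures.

0.365

By Graham's law, t_He/t_NO = √(M_He/M_NO) = √(4.00/30.01) = √0.1333 = 0.365.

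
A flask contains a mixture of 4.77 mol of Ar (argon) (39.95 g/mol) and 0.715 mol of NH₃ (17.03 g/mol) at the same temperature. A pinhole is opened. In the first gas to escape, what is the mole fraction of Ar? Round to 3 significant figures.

Rate_i ∝ x_i/√M_i (Graham's law weighted by mole fraction), so the effusate composition follows n_i/√M_i.
x_Ar(eff) = (n_Ar/√M_Ar) / (n_Ar/√M_Ar + n_NH₃/√M_NH₃)
= (4.77/√39.95) / (4.77/√39.95 + 0.715/√17.03) = 0.7547/(0.7547 + 0.1733) = 0.813.

0.813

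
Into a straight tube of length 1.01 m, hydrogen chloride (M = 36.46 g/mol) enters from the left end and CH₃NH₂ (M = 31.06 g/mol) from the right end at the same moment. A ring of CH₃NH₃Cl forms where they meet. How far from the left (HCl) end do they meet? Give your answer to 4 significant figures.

0.4848 m

Graham's law gives d_HCl/d_CH₃NH₂ = rate_HCl/rate_CH₃NH₂ = √(M_CH₃NH₂/M_HCl) = √(31.06/36.46) = 0.9230.
With d_HCl + d_CH₃NH₂ = 1.01 m, d_CH₃NH₂ = 1.01/(1 + 0.9230) = 0.5252 m.
d_HCl = 1.01 − 0.5252 = 0.4848 m.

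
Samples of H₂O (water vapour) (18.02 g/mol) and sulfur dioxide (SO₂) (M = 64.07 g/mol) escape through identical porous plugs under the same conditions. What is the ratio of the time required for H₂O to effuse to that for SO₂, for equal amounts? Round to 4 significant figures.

0.5303

Graham's law gives t_H₂O/t_SO₂ = √(M_H₂O/M_SO₂) = √(18.02/64.07) = √0.2813 = 0.5303.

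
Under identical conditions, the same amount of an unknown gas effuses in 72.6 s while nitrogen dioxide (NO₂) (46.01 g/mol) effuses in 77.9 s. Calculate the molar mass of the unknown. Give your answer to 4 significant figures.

By Graham's law, t_X/t_NO₂ = √(M_X/M_NO₂).
72.6/77.9 = 0.9320 = √(M_X/46.01)
M_X = 46.01 × 0.9320² = 46.01 × 0.8686 = 39.96 g/mol

39.96 g/mol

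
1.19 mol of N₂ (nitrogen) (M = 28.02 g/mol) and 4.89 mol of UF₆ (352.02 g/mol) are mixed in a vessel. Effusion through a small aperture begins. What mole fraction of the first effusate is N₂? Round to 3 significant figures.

0.463

The effusion rate of species i is ∝ p_i/√M_i ∝ n_i/√M_i.
Mole fraction of N₂ in the effusate = (n_N₂/√M_N₂) / (n_N₂/√M_N₂ + n_UF₆/√M_UF₆)
= (1.19/√28.02) / (1.19/√28.02 + 4.89/√352.02) = 0.2248/(0.2248 + 0.2606) = 0.463.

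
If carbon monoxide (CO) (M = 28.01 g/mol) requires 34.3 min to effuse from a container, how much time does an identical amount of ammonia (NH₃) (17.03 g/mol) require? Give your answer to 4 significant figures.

Graham's law gives t_NH₃/t_CO = √(M_NH₃/M_CO) = √(17.03/28.01) = √0.6080 = 0.7797.
So the time for NH₃ is 34.3 × 0.7797 = 26.75 min.

26.75 min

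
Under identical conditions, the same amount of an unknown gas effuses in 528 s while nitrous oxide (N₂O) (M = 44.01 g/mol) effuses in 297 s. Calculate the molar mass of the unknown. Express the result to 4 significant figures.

139.1 g/mol

Graham's law gives t_X/t_N₂O = √(M_X/M_N₂O).
528/297 = 1.778 = √(M_X/44.01)
M_X = 44.01 × 1.778² = 44.01 × 3.160 = 139.1 g/mol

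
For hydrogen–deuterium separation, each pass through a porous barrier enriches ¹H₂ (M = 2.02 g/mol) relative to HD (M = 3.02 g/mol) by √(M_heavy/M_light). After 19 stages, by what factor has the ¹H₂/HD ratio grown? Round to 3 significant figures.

The single-stage factor is √(M_heavy/M_light), so 19 stages give [√(3.02/2.02)]^19 = (3.02/2.02)^(19/2).
= 1.49505^(19/2) = 45.6.

45.6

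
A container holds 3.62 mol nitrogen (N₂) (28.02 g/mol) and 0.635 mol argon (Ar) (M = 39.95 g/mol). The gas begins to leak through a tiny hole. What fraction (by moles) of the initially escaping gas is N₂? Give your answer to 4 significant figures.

Effusion rate of each component ∝ n_i/√M_i (partial pressure × 1/√M).
Mole fraction of N₂ in the effusate = (n_N₂/√M_N₂) / (n_N₂/√M_N₂ + n_Ar/√M_Ar)
= (3.62/√28.02) / (3.62/√28.02 + 0.635/√39.95) = 0.6839/(0.6839 + 0.1005) = 0.8719.

0.8719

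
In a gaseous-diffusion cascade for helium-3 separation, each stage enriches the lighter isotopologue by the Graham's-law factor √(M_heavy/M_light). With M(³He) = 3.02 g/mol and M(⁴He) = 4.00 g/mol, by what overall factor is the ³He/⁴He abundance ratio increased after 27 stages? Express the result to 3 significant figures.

44.4

Overall factor = α^27 with α = √(4.00/3.02), i.e. (4.00/3.02)^(27/2).
= 1.32450^(27/2) = 44.4.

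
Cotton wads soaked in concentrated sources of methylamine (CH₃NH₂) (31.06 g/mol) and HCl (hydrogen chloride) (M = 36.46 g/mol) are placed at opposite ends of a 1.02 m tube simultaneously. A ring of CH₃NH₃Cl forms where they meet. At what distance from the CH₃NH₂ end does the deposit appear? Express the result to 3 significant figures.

0.530 m

Graham's law gives d_CH₃NH₂/d_HCl = rate_CH₃NH₂/rate_HCl = √(M_HCl/M_CH₃NH₂) = √(36.46/31.06) = 1.083.
With d_CH₃NH₂ + d_HCl = 1.02 m, d_HCl = 1.02/(1 + 1.083) = 0.4896 m.
d_CH₃NH₂ = 1.02 − 0.4896 = 0.530 m.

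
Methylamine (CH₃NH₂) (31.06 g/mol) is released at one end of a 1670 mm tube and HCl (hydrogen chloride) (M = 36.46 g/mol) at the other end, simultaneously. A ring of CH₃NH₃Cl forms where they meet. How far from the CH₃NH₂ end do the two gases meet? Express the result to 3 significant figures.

868 mm

Distances travelled in equal time are proportional to diffusion rates, so d_CH₃NH₂/d_HCl = √(M_HCl/M_CH₃NH₂) = √(36.46/31.06) = 1.083.
With d_CH₃NH₂ + d_HCl = 1670 mm, d_HCl = 1670/(1 + 1.083) = 801.6 mm.
d_CH₃NH₂ = 1670 − 801.6 = 868 mm.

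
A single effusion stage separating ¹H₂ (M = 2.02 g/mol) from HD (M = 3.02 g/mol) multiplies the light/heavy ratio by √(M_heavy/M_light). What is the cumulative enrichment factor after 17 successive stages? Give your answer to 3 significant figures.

30.5

Each stage multiplies the ratio by α = √(3.02/2.02), so after 17 stages the overall factor is α^17 = (3.02/2.02)^(17/2).
= 1.49505^(17/2) = 30.5.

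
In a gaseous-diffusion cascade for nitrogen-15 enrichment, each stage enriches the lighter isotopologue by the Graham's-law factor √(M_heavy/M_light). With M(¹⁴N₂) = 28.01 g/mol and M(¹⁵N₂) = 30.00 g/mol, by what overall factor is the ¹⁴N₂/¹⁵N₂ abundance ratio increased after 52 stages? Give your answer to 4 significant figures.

5.957

After 52 stages the ratio has grown by (√(30.00/28.01))^52 = (30.00/28.01)^(52/2).
= 1.07105^26 = 5.957.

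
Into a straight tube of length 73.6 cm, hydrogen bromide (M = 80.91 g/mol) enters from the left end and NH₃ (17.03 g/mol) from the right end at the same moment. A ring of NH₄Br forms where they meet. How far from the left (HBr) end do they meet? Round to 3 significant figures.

Graham's law gives d_HBr/d_NH₃ = rate_HBr/rate_NH₃ = √(M_NH₃/M_HBr) = √(17.03/80.91) = 0.4588.
With d_HBr + d_NH₃ = 73.6 cm, d_NH₃ = 73.6/(1 + 0.4588) = 50.45 cm.
d_HBr = 73.6 − 50.45 = 23.1 cm.

23.1 cm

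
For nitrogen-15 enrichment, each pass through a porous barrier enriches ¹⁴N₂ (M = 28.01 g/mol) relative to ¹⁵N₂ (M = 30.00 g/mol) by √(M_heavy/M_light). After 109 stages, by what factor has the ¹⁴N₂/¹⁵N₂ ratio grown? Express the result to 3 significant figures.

Overall factor = α^109 with α = √(30.00/28.01), i.e. (30.00/28.01)^(109/2).
= 1.07105^(109/2) = 42.1.

42.1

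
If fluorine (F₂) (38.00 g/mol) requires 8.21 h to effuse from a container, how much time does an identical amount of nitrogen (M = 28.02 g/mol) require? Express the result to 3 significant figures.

7.05 h

Since effusion rate ∝ 1/√M, t_N₂/t_F₂ = √(M_N₂/M_F₂) = √(28.02/38.00) = √0.7374 = 0.8587.
So the time for N₂ is 8.21 × 0.8587 = 7.05 h.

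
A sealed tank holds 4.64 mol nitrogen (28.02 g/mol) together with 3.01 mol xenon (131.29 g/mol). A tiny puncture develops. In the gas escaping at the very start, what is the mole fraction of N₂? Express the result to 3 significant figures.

Effusion rate of each component ∝ n_i/√M_i (partial pressure × 1/√M).
So x_N₂ in the escaping gas = (n_N₂/√M_N₂) / Σ(n_i/√M_i)
= (4.64/√28.02) / (4.64/√28.02 + 3.01/√131.29) = 0.8766/(0.8766 + 0.2627) = 0.769.

0.769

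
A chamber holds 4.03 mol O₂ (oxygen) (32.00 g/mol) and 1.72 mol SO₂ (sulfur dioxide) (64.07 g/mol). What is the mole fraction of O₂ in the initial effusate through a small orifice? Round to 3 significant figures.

0.768

The effusion rate of species i is ∝ p_i/√M_i ∝ n_i/√M_i.
So x_O₂ in the escaping gas = (n_O₂/√M_O₂) / Σ(n_i/√M_i)
= (4.03/√32.00) / (4.03/√32.00 + 1.72/√64.07) = 0.7124/(0.7124 + 0.2149) = 0.768.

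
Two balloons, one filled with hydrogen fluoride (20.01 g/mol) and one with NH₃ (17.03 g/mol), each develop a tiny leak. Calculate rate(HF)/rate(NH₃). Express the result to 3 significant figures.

0.923

Graham's law gives rate_HF/rate_NH₃ = √(M_NH₃/M_HF) = √(17.03/20.01) = √0.8511 = 0.923.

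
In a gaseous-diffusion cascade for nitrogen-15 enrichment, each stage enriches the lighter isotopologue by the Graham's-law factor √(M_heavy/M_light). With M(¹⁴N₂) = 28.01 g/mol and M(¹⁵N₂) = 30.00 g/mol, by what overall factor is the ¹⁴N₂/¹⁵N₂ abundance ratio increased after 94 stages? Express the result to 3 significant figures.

Overall factor = α^94 with α = √(30.00/28.01), i.e. (30.00/28.01)^(94/2).
= 1.07105^47 = 25.2.

25.2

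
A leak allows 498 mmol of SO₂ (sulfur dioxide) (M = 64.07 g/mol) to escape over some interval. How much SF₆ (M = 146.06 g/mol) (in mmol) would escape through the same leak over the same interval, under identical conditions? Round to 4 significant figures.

Since effusion rate ∝ 1/√M, rate_SF₆/rate_SO₂ = √(M_SO₂/M_SF₆) = √(64.07/146.06) = √0.4387 = 0.6623.
So the amount for SF₆ is 498 × 0.6623 = 329.8 mmol.

329.8 mmol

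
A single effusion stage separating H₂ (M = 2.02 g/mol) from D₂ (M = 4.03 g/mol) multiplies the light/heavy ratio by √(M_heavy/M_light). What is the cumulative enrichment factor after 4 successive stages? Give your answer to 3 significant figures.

3.98

After 4 stages the ratio has grown by (√(4.03/2.02))^4 = (4.03/2.02)^(4/2).
= 1.99505^2 = 3.98.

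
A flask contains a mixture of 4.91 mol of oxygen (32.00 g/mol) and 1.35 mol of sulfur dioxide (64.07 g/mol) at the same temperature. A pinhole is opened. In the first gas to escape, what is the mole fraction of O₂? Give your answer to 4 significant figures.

Rate_i ∝ x_i/√M_i (Graham's law weighted by mole fraction), so the effusate composition follows n_i/√M_i.
So x_O₂ in the escaping gas = (n_O₂/√M_O₂) / Σ(n_i/√M_i)
= (4.91/√32.00) / (4.91/√32.00 + 1.35/√64.07) = 0.8680/(0.8680 + 0.1687) = 0.8373.

0.8373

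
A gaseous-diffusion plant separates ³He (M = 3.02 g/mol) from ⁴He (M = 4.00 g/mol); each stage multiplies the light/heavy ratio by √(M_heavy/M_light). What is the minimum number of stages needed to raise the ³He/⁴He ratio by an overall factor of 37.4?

26

Per stage α = (4.00/3.02)^(1/2) = 1.32450^0.5, giving ln α = 0.1405.
Need α^N ≥ 37.4 ⇒ N ≥ ln(37.4) / ln α = 3.622 / 0.1405 = 25.77.
So at least 26 stages are needed.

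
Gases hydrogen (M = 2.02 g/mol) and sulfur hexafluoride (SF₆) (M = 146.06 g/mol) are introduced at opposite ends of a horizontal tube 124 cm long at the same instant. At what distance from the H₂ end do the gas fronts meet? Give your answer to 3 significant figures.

Distances travelled in equal time are proportional to diffusion rates, so d_H₂/d_SF₆ = √(M_SF₆/M_H₂) = √(146.06/2.02) = 8.503.
With d_H₂ + d_SF₆ = 124 cm, d_SF₆ = 124/(1 + 8.503) = 13.05 cm.
d_H₂ = 124 − 13.05 = 111 cm.

111 cm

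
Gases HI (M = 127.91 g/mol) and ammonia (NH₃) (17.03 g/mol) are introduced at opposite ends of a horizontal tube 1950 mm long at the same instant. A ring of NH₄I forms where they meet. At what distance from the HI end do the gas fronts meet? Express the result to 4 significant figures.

Distances travelled in equal time are proportional to diffusion rates, so d_HI/d_NH₃ = √(M_NH₃/M_HI) = √(17.03/127.91) = 0.3649.
With d_HI + d_NH₃ = 1950 mm, d_NH₃ = 1950/(1 + 0.3649) = 1429 mm.
d_HI = 1950 − 1429 = 521.3 mm.

521.3 mm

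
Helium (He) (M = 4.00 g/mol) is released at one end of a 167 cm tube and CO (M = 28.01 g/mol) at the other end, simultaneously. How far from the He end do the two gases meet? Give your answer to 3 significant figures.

Distances travelled in equal time are proportional to diffusion rates, so d_He/d_CO = √(M_CO/M_He) = √(28.01/4.00) = 2.646.
With d_He + d_CO = 167 cm, d_CO = 167/(1 + 2.646) = 45.80 cm.
d_He = 167 − 45.80 = 121 cm.

121 cm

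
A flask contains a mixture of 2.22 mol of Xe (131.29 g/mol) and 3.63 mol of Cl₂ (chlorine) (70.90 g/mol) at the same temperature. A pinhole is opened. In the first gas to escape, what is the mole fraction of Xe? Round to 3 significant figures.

Effusion rate of each component ∝ n_i/√M_i (partial pressure × 1/√M).
x_Xe(eff) = (n_Xe/√M_Xe) / (n_Xe/√M_Xe + n_Cl₂/√M_Cl₂)
= (2.22/√131.29) / (2.22/√131.29 + 3.63/√70.90) = 0.1937/(0.1937 + 0.4311) = 0.310.

0.310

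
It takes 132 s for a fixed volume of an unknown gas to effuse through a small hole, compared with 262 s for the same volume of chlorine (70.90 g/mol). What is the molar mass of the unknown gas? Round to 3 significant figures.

By Graham's law, t_X/t_Cl₂ = √(M_X/M_Cl₂).
132/262 = 0.5038 = √(M_X/70.90)
M_X = 70.90 × 0.5038² = 70.90 × 0.2538 = 18.0 g/mol

18.0 g/mol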